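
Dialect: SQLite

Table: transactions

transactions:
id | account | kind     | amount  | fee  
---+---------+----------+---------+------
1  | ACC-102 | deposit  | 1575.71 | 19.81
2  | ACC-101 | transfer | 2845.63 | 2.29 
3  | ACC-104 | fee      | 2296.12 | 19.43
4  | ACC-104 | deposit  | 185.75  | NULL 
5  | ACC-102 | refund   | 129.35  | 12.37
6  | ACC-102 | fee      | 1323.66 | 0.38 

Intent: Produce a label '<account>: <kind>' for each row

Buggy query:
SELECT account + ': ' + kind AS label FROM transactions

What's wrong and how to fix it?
Bug: '+' is numeric addition; on text columns SQLite converts them to 0 instead of concatenating

Fix: Replace + with || to concatenate text

Corrected query:
SELECT account || ': ' || kind AS label FROM transactions

Result:
label            
-----------------
ACC-102: deposit 
ACC-101: transfer
ACC-104: fee     
ACC-104: deposit 
ACC-102: refund  
ACC-102: fee     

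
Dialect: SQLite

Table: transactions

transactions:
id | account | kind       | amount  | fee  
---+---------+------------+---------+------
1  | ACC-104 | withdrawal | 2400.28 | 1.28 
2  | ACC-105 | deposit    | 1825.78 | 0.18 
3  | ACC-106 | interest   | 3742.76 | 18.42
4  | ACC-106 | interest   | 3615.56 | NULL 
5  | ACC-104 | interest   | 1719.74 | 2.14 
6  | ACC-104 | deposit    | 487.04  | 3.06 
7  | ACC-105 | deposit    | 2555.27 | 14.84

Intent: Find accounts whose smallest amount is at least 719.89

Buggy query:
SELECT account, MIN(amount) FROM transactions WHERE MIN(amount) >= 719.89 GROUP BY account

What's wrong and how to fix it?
Bug: MIN() in WHERE is a misuse of aggregate

Fix: Use HAVING for the per-group MIN condition

Corrected query:
SELECT account, MIN(amount) FROM transactions GROUP BY account HAVING MIN(amount) >= 719.89

Result:
account | MIN(amount)
--------+------------
ACC-105 | 1825.78    
ACC-106 | 3615.56    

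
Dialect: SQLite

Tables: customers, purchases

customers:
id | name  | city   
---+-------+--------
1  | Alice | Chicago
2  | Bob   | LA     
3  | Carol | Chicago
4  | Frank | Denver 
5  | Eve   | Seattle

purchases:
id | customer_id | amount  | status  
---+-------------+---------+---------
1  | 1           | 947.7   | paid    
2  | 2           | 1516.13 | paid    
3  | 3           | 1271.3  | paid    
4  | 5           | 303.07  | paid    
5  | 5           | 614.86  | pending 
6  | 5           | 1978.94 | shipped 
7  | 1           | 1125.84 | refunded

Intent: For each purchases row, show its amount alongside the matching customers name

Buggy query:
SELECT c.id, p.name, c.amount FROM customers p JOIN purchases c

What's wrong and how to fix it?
Bug: JOIN with no ON clause produces a cartesian product; every purchases row pairs with every customers row

Fix: Add ON c.customer_id = p.id to the JOIN

Corrected query:
SELECT c.id, p.name, c.amount FROM customers p JOIN purchases c ON c.customer_id = p.id

Result:
id | name  | amount 
---+-------+--------
1  | Alice | 947.7  
2  | Bob   | 1516.13
3  | Carol | 1271.3 
4  | Eve   | 303.07 
5  | Eve   | 614.86 
6  | Eve   | 1978.94
7  | Alice | 1125.84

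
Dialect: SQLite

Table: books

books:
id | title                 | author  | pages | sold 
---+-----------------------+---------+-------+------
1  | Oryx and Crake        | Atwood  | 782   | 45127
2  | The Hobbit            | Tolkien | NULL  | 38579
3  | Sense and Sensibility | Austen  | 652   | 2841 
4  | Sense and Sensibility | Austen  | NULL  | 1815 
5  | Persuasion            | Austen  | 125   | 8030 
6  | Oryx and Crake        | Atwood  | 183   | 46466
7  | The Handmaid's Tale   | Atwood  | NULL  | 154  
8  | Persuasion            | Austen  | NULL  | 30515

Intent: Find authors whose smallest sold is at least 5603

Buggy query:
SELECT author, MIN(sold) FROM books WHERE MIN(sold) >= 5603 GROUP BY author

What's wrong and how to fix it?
Bug: MIN() in WHERE is a misuse of aggregate

Fix: Replace WHERE with HAVING after the GROUP BY

Corrected query:
SELECT author, MIN(sold) FROM books GROUP BY author HAVING MIN(sold) >= 5603

Result:
author  | MIN(sold)
--------+----------
Tolkien | 38579    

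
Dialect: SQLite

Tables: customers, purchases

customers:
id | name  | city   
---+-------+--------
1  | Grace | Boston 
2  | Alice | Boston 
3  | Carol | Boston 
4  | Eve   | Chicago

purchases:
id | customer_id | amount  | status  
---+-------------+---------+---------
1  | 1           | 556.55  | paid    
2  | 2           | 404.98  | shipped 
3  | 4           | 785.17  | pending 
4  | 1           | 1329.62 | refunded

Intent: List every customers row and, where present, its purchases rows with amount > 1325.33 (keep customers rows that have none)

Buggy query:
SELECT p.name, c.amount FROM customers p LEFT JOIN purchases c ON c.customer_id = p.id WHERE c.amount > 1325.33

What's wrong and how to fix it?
Bug: Filtering c.amount in WHERE discards the NULL rows produced by LEFT JOIN, turning it into an inner join

Fix: Move the right-table condition into the ON clause so unmatched parents are kept

Corrected query:
SELECT p.name, c.amount FROM customers p LEFT JOIN purchases c ON c.customer_id = p.id AND c.amount > 1325.33

Result:
name  | amount 
------+--------
Grace | 1329.62
Alice | NULL   
Carol | NULL   
Eve   | NULL   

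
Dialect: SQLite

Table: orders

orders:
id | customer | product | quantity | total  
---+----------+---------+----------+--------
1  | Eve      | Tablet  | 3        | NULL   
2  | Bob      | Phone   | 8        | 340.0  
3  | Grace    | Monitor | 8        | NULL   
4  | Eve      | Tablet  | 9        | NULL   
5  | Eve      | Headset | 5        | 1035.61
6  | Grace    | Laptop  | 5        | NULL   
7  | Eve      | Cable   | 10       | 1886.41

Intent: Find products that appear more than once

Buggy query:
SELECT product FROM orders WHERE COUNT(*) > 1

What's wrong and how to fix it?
Bug: WHERE can't reference COUNT(*); aggregates are computed after WHERE

Fix: Group first, then use HAVING for the count condition

Corrected query:
SELECT product FROM orders GROUP BY product HAVING COUNT(*) > 1

Result:
product
-------
Tablet 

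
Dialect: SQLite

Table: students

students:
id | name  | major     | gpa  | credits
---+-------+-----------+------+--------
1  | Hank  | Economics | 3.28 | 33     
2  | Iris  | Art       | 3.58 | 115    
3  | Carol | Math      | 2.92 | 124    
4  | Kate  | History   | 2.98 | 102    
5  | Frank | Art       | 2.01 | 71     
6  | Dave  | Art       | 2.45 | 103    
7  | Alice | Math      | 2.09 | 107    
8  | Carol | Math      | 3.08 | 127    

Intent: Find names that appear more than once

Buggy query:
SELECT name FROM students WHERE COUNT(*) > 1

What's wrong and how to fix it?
Bug: COUNT(*) is an aggregate and cannot be used in WHERE

Fix: GROUP BY name, then filter groups with HAVING COUNT(*) > 1

Corrected query:
SELECT name FROM students GROUP BY name HAVING COUNT(*) > 1

Result:
name 
-----
Carol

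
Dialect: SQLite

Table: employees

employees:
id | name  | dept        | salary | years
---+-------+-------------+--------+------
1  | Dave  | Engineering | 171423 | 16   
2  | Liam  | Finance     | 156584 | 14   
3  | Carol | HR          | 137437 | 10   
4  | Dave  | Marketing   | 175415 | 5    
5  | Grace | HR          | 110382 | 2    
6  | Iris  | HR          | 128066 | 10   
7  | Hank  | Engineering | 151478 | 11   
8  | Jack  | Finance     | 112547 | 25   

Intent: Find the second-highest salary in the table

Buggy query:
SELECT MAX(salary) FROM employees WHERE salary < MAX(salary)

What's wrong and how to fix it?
Bug: MAX(salary) on the right of the comparison is an aggregate-in-WHERE error

Fix: Compute the overall MAX in a subquery, then take MAX of rows below it

Corrected query:
SELECT MAX(salary) FROM employees WHERE salary < (SELECT MAX(salary) FROM employees)

Result:
MAX(salary)
-----------
171423     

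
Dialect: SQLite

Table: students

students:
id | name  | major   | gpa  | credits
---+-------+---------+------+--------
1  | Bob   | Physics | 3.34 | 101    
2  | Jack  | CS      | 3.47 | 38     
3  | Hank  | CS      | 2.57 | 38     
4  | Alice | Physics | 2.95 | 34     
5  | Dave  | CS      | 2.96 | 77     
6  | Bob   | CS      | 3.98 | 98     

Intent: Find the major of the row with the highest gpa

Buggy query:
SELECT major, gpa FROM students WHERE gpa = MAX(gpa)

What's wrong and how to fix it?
Bug: MAX(gpa) is an aggregate and cannot be used directly in WHERE

Fix: Use a subquery: WHERE gpa = (SELECT MAX(gpa) FROM students)

Corrected query:
SELECT major, gpa FROM students WHERE gpa = (SELECT MAX(gpa) FROM students)

Result:
major | gpa 
------+-----
CS    | 3.98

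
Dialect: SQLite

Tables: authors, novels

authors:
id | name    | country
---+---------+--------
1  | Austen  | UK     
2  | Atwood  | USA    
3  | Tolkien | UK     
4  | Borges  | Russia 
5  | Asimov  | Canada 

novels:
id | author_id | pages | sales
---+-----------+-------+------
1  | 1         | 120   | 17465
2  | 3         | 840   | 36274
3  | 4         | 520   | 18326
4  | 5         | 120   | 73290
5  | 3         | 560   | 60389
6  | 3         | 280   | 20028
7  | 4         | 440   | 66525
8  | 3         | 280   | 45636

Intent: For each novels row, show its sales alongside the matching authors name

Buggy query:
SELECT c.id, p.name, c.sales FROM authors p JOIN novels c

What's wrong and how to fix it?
Bug: Missing join condition: each novels row is matched to all authors rows instead of just its own

Fix: Specify the join condition linking the foreign key to the parent id

Corrected query:
SELECT c.id, p.name, c.sales FROM authors p JOIN novels c ON c.author_id = p.id

Result:
id | name    | sales
---+---------+------
1  | Austen  | 17465
2  | Tolkien | 36274
3  | Borges  | 18326
4  | Asimov  | 73290
5  | Tolkien | 60389
6  | Tolkien | 20028
7  | Borges  | 66525
8  | Tolkien | 45636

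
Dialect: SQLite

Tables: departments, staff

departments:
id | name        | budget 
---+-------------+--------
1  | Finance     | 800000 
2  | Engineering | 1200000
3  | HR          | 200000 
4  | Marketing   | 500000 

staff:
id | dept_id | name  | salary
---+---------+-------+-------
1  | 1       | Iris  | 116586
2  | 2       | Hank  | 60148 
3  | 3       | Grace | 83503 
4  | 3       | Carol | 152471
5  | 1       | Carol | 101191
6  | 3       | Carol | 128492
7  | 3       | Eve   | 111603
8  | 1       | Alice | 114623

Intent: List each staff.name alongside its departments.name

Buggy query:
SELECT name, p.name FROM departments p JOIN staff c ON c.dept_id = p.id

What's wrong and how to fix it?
Bug: 'name' exists in both joined tables, so the database can't tell which one is meant

Fix: Prefix ambiguous columns with the table alias

Corrected query:
SELECT c.name, p.name FROM departments p JOIN staff c ON c.dept_id = p.id

Result:
name  | name       
------+------------
Iris  | Finance    
Hank  | Engineering
Grace | HR         
Carol | HR         
Carol | Finance    
Carol | HR         
Eve   | HR         
Alice | Finance    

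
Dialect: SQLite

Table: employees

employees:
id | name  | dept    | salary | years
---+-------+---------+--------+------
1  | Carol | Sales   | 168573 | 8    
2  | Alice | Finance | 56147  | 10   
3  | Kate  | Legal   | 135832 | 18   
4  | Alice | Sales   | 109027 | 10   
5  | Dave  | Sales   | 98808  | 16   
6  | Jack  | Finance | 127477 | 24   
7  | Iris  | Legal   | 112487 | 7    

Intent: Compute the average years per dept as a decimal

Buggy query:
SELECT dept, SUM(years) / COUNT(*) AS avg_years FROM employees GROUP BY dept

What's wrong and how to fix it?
Bug: SUM(years) and COUNT(*) are both integers; the division truncates the fractional part

Fix: Multiply by 1.0 (or CAST to REAL) to force floating-point division

Corrected query:
SELECT dept, SUM(years) * 1.0 / COUNT(*) AS avg_years FROM employees GROUP BY dept

Result:
dept    | avg_years
--------+----------
Finance | 17       
Legal   | 12.5     
Sales   | 11.333333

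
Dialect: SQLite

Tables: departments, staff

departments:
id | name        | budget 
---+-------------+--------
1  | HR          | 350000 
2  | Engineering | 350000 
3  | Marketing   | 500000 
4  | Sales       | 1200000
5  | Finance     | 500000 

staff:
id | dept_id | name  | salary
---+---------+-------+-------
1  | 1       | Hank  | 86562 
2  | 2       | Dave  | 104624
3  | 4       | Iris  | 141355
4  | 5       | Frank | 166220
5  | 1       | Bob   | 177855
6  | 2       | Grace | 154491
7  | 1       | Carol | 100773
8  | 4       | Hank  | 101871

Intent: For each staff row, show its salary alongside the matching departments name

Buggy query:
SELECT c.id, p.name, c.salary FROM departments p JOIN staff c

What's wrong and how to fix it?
Bug: Missing join condition: each staff row is matched to all departments rows instead of just its own

Fix: Specify the join condition linking the foreign key to the parent id

Corrected query:
SELECT c.id, p.name, c.salary FROM departments p JOIN staff c ON c.dept_id = p.id

Result:
id | name        | salary
---+-------------+-------
1  | HR          | 86562 
2  | Engineering | 104624
3  | Sales       | 141355
4  | Finance     | 166220
5  | HR          | 177855
6  | Engineering | 154491
7  | HR          | 100773
8  | Sales       | 101871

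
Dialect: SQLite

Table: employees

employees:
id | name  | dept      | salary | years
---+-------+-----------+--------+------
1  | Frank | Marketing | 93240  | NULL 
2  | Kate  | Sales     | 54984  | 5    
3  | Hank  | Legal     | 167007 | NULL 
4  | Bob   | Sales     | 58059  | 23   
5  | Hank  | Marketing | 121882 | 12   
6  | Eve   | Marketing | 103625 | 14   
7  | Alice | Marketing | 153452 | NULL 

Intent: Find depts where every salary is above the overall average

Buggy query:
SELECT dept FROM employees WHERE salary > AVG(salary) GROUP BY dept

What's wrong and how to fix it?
Bug: WHERE evaluates per row before aggregation, so AVG() is unavailable

Fix: Compute the overall average in a scalar subquery and compare each group's MIN against it in HAVING

Corrected query:
SELECT dept FROM employees GROUP BY dept HAVING MIN(salary) > (SELECT AVG(salary) FROM employees)

Result:
dept 
-----
Legal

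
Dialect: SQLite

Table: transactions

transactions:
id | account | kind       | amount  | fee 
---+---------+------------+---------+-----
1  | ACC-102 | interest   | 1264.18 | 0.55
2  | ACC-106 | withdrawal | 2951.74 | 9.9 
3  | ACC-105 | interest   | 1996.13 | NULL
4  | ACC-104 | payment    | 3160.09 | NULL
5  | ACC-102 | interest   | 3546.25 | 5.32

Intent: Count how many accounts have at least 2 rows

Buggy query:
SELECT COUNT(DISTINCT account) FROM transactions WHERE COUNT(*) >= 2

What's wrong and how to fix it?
Bug: COUNT(*) cannot appear in WHERE; the per-group count doesn't exist yet

Fix: Group first with HAVING COUNT(*) >= 2, then COUNT the resulting groups

Corrected query:
SELECT COUNT(*) FROM (SELECT account FROM transactions GROUP BY account HAVING COUNT(*) >= 2)

Result:
COUNT(*)
--------
1       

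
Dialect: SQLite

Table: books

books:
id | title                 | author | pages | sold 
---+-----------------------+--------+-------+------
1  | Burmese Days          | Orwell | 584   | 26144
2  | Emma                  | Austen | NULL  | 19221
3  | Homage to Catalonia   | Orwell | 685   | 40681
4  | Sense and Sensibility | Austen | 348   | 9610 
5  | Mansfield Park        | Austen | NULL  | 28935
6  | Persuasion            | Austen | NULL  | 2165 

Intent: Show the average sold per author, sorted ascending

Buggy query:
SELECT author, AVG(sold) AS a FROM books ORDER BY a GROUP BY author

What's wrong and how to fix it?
Bug: ORDER BY appears before GROUP BY; SQL clause order requires GROUP BY first

Fix: Move ORDER BY to the end, after GROUP BY

Corrected query:
SELECT author, AVG(sold) AS a FROM books GROUP BY author ORDER BY a

Result:
author | a       
-------+---------
Austen | 14982.75
Orwell | 33412.5 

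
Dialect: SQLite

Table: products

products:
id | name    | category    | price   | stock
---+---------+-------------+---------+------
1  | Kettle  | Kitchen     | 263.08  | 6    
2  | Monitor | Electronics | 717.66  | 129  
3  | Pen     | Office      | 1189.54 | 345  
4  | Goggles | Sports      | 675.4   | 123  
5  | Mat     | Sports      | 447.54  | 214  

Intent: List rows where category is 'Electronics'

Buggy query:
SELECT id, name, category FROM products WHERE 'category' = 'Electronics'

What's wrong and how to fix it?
Bug: 'category' in single quotes is a string literal, not the column; the comparison is literal-vs-literal and never true

Fix: Reference the column as category without single quotes

Corrected query:
SELECT id, name, category FROM products WHERE category = 'Electronics'

Result:
id | name    | category   
---+---------+------------
2  | Monitor | Electronics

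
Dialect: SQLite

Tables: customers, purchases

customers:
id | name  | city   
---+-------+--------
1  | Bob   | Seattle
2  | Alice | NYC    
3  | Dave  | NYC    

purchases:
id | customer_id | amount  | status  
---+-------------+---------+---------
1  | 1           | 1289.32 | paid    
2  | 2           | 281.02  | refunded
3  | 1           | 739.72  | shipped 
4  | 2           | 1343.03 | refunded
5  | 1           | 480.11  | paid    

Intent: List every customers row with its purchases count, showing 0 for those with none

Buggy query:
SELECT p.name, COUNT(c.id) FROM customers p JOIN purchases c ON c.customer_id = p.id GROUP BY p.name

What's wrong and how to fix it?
Bug: INNER JOIN drops customers rows that have no matching purchases rows

Fix: Use LEFT JOIN so parents without children still appear (COUNT(c.id) gives 0)

Corrected query:
SELECT p.name, COUNT(c.id) FROM customers p LEFT JOIN purchases c ON c.customer_id = p.id GROUP BY p.name

Result:
name  | COUNT(c.id)
------+------------
Alice | 2          
Bob   | 3          
Dave  | 0          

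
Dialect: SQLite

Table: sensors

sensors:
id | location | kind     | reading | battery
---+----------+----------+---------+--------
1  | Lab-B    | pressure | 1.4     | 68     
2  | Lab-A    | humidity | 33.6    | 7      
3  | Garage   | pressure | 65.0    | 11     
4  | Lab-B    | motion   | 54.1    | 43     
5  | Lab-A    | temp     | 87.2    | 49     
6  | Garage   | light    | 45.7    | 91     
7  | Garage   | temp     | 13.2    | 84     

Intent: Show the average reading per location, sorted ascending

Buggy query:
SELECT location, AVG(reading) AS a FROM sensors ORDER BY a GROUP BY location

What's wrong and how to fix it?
Bug: ORDER BY appears before GROUP BY; SQL clause order requires GROUP BY first

Fix: Move ORDER BY to the end, after GROUP BY

Corrected query:
SELECT location, AVG(reading) AS a FROM sensors GROUP BY location ORDER BY a

Result:
location | a    
---------+------
Lab-B    | 27.75
Garage   | 41.3 
Lab-A    | 60.4 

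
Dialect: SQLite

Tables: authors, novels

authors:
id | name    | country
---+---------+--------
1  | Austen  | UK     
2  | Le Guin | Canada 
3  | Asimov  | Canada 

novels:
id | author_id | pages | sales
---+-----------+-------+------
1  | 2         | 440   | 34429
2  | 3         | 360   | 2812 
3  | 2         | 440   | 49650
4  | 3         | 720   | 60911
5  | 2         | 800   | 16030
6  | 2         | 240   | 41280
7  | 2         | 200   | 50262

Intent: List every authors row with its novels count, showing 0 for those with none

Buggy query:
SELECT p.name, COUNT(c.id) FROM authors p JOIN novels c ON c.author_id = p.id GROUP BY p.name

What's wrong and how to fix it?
Bug: INNER JOIN drops authors rows that have no matching novels rows

Fix: Use LEFT JOIN so parents without children still appear (COUNT(c.id) gives 0)

Corrected query:
SELECT p.name, COUNT(c.id) FROM authors p LEFT JOIN novels c ON c.author_id = p.id GROUP BY p.name

Result:
name    | COUNT(c.id)
--------+------------
Asimov  | 2          
Austen  | 0          
Le Guin | 5          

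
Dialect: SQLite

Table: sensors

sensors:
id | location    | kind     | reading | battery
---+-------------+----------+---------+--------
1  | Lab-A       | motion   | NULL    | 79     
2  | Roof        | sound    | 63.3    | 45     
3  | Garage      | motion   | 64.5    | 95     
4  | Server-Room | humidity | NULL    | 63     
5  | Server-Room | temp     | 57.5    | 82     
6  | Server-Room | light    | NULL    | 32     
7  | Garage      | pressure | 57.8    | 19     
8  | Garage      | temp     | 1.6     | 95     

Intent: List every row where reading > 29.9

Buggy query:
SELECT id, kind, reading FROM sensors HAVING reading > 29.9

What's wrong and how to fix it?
Bug: This is a non-aggregate query (no GROUP BY, no aggregates), so in SQLite the HAVING clause is invalid here; a row-level condition belongs in WHERE

Fix: Use WHERE for row-level filtering

Corrected query:
SELECT id, kind, reading FROM sensors WHERE reading > 29.9

Result:
id | kind     | reading
---+----------+--------
2  | sound    | 63.3   
3  | motion   | 64.5   
5  | temp     | 57.5   
7  | pressure | 57.8   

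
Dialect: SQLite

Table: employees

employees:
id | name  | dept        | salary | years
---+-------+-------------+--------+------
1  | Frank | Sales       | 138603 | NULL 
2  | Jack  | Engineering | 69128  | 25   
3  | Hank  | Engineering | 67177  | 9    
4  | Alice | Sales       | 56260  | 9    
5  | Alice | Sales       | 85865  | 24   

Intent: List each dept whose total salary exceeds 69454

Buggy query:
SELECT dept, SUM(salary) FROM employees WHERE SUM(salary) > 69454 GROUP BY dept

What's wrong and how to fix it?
Bug: WHERE runs before GROUP BY, so aggregates aren't available there

Fix: Use HAVING (which filters groups after aggregation) instead of WHERE

Corrected query:
SELECT dept, SUM(salary) FROM employees GROUP BY dept HAVING SUM(salary) > 69454

Result:
dept        | SUM(salary)
------------+------------
Engineering | 136305     
Sales       | 280728     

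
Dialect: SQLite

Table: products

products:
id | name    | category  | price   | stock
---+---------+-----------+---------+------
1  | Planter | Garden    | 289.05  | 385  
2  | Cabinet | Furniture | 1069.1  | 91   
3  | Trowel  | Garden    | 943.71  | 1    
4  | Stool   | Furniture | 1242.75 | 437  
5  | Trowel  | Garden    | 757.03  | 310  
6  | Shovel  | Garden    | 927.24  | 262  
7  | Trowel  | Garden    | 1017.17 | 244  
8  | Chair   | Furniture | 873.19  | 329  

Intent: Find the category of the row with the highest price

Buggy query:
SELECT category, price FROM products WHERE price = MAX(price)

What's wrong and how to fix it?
Bug: MAX(price) is an aggregate and cannot be used directly in WHERE

Fix: Wrap MAX in a scalar subquery so WHERE compares against a single value

Corrected query:
SELECT category, price FROM products WHERE price = (SELECT MAX(price) FROM products)

Result:
category  | price  
----------+--------
Furniture | 1242.75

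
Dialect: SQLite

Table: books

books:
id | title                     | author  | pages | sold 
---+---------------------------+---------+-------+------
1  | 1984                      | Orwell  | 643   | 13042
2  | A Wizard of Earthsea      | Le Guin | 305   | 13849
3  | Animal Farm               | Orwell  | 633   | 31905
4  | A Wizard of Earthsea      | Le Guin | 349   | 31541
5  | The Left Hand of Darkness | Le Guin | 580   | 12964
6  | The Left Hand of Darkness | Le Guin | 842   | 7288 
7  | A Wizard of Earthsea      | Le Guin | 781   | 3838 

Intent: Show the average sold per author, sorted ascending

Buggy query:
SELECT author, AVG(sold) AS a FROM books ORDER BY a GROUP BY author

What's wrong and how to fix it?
Bug: GROUP BY must precede ORDER BY

Fix: Reorder: SELECT … FROM … GROUP BY … ORDER BY …

Corrected query:
SELECT author, AVG(sold) AS a FROM books GROUP BY author ORDER BY a

Result:
author  | a      
--------+--------
Le Guin | 13896  
Orwell  | 22473.5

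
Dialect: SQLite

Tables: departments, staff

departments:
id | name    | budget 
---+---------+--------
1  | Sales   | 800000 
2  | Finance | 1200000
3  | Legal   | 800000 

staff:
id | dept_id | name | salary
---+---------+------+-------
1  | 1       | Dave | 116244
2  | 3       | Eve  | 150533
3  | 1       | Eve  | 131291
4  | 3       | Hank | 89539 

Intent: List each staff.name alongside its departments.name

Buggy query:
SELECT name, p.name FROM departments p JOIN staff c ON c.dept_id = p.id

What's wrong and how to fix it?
Bug: Both tables have a 'name' column; the unqualified reference is ambiguous

Fix: Qualify the column with its table alias (c.name)

Corrected query:
SELECT c.name, p.name FROM departments p JOIN staff c ON c.dept_id = p.id

Result:
name | name 
-----+------
Dave | Sales
Eve  | Legal
Eve  | Sales
Hank | Legal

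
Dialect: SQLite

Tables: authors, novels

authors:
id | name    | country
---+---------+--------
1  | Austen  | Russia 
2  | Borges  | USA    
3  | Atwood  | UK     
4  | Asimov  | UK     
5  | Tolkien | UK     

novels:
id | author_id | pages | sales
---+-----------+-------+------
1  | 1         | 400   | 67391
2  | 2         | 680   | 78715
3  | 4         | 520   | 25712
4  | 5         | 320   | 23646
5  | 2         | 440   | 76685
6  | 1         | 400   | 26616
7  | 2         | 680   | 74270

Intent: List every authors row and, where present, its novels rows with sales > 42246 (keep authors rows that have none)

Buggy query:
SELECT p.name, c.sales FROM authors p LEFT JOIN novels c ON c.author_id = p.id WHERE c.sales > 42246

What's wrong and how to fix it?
Bug: Filtering c.sales in WHERE discards the NULL rows produced by LEFT JOIN, turning it into an inner join

Fix: Move the right-table condition into the ON clause so unmatched parents are kept

Corrected query:
SELECT p.name, c.sales FROM authors p LEFT JOIN novels c ON c.author_id = p.id AND c.sales > 42246

Result:
name    | sales
--------+------
Austen  | 67391
Borges  | 74270
Borges  | 76685
Borges  | 78715
Atwood  | NULL 
Asimov  | NULL 
Tolkien | NULL 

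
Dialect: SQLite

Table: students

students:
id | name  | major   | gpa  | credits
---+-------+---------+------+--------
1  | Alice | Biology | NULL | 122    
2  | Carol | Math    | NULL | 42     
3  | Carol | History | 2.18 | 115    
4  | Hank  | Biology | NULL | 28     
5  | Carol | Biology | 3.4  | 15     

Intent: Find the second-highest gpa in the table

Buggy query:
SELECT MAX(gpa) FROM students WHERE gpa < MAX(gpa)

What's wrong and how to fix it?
Bug: MAX(gpa) on the right of the comparison is an aggregate-in-WHERE error

Fix: Compute the overall MAX in a subquery, then take MAX of rows below it

Corrected query:
SELECT MAX(gpa) FROM students WHERE gpa < (SELECT MAX(gpa) FROM students)

Result:
MAX(gpa)
--------
2.18    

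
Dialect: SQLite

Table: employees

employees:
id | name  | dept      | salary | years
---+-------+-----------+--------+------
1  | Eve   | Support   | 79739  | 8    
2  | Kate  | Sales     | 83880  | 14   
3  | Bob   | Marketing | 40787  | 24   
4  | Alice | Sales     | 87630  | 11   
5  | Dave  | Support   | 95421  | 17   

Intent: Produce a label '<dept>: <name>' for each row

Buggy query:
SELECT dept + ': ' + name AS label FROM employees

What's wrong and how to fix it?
Bug: '+' is numeric addition; on text columns SQLite converts them to 0 instead of concatenating

Fix: Use the || operator for string concatenation

Corrected query:
SELECT dept || ': ' || name AS label FROM employees

Result:
label         
--------------
Support: Eve  
Sales: Kate   
Marketing: Bob
Sales: Alice  
Support: Dave 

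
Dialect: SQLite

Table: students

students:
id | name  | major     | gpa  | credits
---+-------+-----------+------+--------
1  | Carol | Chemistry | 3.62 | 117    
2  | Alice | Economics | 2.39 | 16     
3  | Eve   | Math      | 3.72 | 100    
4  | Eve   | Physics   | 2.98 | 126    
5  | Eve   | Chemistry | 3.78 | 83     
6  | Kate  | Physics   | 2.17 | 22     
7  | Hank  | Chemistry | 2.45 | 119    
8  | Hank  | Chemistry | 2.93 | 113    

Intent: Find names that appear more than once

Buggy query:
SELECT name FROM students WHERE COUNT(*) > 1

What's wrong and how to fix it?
Bug: COUNT(*) is an aggregate and cannot be used in WHERE

Fix: GROUP BY name, then filter groups with HAVING COUNT(*) > 1

Corrected query:
SELECT name FROM students GROUP BY name HAVING COUNT(*) > 1

Result:
name
----
Eve 
Hank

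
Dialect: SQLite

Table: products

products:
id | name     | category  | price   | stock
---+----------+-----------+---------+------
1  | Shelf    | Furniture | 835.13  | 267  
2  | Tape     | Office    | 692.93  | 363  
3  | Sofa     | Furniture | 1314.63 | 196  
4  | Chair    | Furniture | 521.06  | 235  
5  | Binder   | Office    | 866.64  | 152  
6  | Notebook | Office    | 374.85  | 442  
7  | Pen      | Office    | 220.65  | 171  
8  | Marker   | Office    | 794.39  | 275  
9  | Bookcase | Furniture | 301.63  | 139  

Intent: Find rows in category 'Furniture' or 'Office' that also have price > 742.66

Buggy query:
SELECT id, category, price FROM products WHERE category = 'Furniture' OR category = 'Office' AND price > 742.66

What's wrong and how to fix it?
Bug: Without parentheses, AND is evaluated before OR, so the price filter only applies to the 'Office' branch

Fix: Group the OR with parentheses (or use IN), then AND the threshold

Corrected query:
SELECT id, category, price FROM products WHERE (category = 'Furniture' OR category = 'Office') AND price > 742.66

Result:
id | category  | price  
---+-----------+--------
1  | Furniture | 835.13 
3  | Furniture | 1314.63
5  | Office    | 866.64 
8  | Office    | 794.39 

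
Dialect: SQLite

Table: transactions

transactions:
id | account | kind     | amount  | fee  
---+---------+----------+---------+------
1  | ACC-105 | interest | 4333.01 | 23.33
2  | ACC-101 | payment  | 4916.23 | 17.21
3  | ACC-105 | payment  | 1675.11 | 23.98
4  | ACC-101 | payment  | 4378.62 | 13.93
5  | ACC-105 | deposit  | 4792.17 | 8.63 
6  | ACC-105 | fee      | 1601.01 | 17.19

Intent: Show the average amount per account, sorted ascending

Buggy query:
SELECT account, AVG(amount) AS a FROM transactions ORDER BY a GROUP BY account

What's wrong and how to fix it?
Bug: GROUP BY must precede ORDER BY

Fix: Reorder: SELECT … FROM … GROUP BY … ORDER BY …

Corrected query:
SELECT account, AVG(amount) AS a FROM transactions GROUP BY account ORDER BY a

Result:
account | a       
--------+---------
ACC-105 | 3100.325
ACC-101 | 4647.425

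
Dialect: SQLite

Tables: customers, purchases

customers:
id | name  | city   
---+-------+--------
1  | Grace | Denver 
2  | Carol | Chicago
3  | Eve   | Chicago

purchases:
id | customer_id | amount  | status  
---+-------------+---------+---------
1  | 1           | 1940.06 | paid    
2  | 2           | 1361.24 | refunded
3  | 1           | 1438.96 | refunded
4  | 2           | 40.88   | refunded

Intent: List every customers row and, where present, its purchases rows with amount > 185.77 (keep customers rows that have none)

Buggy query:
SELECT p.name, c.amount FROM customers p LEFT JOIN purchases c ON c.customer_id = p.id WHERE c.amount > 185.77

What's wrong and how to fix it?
Bug: A WHERE condition on the right-hand table after LEFT JOIN drops unmatched parents

Fix: Put 'c.amount > 185.77' in the JOIN's ON clause instead of WHERE

Corrected query:
SELECT p.name, c.amount FROM customers p LEFT JOIN purchases c ON c.customer_id = p.id AND c.amount > 185.77

Result:
name  | amount 
------+--------
Grace | 1438.96
Grace | 1940.06
Carol | 1361.24
Eve   | NULL   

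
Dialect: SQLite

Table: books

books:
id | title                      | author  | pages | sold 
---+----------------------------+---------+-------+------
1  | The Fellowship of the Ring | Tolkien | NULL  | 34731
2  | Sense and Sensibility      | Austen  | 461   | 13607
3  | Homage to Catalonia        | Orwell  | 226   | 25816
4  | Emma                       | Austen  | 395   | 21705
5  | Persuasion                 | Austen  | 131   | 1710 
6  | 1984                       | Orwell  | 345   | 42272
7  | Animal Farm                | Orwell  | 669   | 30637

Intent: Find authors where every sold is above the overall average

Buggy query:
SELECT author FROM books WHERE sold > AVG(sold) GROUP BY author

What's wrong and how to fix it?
Bug: WHERE evaluates per row before aggregation, so AVG() is unavailable

Fix: Compute the overall average in a scalar subquery and compare each group's MIN against it in HAVING

Corrected query:
SELECT author FROM books GROUP BY author HAVING MIN(sold) > (SELECT AVG(sold) FROM books)

Result:
author 
-------
Orwell 
Tolkien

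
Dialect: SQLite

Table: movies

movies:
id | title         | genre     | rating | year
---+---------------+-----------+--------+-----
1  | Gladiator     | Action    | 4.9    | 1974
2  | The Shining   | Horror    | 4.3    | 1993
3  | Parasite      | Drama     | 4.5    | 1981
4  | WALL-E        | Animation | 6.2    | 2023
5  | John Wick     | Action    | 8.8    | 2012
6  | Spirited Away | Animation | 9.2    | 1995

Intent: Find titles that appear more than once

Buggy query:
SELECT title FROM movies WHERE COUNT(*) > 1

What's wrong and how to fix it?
Bug: WHERE can't reference COUNT(*); aggregates are computed after WHERE

Fix: GROUP BY title, then filter groups with HAVING COUNT(*) > 1

Corrected query:
SELECT title FROM movies GROUP BY title HAVING COUNT(*) > 1

Result:
(no rows)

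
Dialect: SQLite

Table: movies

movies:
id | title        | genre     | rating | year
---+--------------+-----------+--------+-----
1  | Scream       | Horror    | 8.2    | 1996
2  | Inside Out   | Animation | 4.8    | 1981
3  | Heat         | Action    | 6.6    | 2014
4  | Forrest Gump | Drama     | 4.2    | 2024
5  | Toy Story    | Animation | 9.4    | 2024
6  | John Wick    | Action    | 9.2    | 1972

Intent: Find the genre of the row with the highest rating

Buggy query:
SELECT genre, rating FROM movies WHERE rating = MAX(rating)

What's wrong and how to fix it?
Bug: WHERE is evaluated per row; an aggregate over the whole table isn't defined there

Fix: Wrap MAX in a scalar subquery so WHERE compares against a single value

Corrected query:
SELECT genre, rating FROM movies WHERE rating = (SELECT MAX(rating) FROM movies)

Result:
genre     | rating
----------+-------
Animation | 9.4   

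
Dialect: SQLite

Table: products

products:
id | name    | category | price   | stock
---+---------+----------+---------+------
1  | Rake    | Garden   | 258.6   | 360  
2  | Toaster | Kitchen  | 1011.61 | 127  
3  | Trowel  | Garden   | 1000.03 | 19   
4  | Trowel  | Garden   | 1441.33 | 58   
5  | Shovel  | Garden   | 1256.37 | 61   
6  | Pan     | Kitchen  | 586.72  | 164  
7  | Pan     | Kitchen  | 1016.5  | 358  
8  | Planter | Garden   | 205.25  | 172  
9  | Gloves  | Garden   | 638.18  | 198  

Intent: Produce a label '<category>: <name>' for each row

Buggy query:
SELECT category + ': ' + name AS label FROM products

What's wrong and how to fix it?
Bug: '+' is numeric addition; on text columns SQLite converts them to 0 instead of concatenating

Fix: Replace + with || to concatenate text

Corrected query:
SELECT category || ': ' || name AS label FROM products

Result:
label           
----------------
Garden: Rake    
Kitchen: Toaster
Garden: Trowel  
Garden: Trowel  
Garden: Shovel  
Kitchen: Pan    
Kitchen: Pan    
Garden: Planter 
Garden: Gloves  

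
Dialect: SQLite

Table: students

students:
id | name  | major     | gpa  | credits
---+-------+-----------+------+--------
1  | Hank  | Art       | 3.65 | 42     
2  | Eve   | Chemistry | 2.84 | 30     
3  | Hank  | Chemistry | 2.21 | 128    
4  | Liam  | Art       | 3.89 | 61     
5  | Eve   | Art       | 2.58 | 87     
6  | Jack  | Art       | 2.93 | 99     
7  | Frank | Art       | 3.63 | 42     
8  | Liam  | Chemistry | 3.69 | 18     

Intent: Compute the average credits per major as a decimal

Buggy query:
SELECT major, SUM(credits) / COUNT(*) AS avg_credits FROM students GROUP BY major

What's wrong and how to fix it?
Bug: Both operands are integers, so '/' performs integer division and truncates

Fix: Cast one side to REAL so the division keeps the fractional part

Corrected query:
SELECT major, SUM(credits) * 1.0 / COUNT(*) AS avg_credits FROM students GROUP BY major

Result:
major     | avg_credits
----------+------------
Art       | 66.2       
Chemistry | 58.666667  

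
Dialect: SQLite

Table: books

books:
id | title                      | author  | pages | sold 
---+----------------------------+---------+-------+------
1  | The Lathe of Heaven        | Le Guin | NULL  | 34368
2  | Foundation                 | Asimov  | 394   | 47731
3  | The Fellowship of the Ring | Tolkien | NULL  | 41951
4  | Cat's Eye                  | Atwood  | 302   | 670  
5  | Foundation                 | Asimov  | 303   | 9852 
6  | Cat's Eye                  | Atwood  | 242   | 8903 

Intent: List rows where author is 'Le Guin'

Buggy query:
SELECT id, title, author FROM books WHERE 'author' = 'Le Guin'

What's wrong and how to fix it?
Bug: 'author' in single quotes is a string literal, not the column; the comparison is literal-vs-literal and never true

Fix: Reference the column as author without single quotes

Corrected query:
SELECT id, title, author FROM books WHERE author = 'Le Guin'

Result:
id | title               | author 
---+---------------------+--------
1  | The Lathe of Heaven | Le Guin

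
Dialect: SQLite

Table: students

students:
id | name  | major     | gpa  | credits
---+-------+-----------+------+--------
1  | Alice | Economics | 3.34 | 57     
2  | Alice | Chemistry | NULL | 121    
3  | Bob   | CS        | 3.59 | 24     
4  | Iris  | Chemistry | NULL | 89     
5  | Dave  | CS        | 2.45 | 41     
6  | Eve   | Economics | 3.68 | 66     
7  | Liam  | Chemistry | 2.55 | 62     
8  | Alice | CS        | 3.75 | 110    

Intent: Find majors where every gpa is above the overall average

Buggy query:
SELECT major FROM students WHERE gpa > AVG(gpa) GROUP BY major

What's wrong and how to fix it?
Bug: WHERE evaluates per row before aggregation, so AVG() is unavailable

Fix: Compute the overall average in a scalar subquery and compare each group's MIN against it in HAVING

Corrected query:
SELECT major FROM students GROUP BY major HAVING MIN(gpa) > (SELECT AVG(gpa) FROM students)

Result:
major    
---------
Economics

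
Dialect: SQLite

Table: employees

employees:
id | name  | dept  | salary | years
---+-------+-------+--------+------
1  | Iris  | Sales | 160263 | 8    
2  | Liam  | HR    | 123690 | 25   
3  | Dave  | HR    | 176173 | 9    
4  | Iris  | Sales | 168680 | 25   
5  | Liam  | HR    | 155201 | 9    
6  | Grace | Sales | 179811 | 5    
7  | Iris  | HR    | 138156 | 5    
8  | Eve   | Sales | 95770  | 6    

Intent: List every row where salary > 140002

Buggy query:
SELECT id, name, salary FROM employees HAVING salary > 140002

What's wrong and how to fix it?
Bug: HAVING filters the output of aggregation, but this query has no GROUP BY and no aggregate functions, so SQLite rejects it (HAVING clause on a non-aggregate query); the condition here is per row

Fix: Replace HAVING with WHERE since the condition applies to individual rows

Corrected query:
SELECT id, name, salary FROM employees WHERE salary > 140002

Result:
id | name  | salary
---+-------+-------
1  | Iris  | 160263
3  | Dave  | 176173
4  | Iris  | 168680
5  | Liam  | 155201
6  | Grace | 179811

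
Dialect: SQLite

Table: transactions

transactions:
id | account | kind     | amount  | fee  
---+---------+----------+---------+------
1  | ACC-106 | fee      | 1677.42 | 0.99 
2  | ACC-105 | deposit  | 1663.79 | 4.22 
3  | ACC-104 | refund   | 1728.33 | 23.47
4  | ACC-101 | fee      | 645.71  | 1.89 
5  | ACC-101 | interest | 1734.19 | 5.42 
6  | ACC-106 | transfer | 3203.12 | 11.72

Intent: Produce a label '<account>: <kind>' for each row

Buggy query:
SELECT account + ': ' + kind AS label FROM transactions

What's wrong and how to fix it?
Bug: '+' is numeric addition; on text columns SQLite converts them to 0 instead of concatenating

Fix: Use the || operator for string concatenation

Corrected query:
SELECT account || ': ' || kind AS label FROM transactions

Result:
label            
-----------------
ACC-106: fee     
ACC-105: deposit 
ACC-104: refund  
ACC-101: fee     
ACC-101: interest
ACC-106: transfer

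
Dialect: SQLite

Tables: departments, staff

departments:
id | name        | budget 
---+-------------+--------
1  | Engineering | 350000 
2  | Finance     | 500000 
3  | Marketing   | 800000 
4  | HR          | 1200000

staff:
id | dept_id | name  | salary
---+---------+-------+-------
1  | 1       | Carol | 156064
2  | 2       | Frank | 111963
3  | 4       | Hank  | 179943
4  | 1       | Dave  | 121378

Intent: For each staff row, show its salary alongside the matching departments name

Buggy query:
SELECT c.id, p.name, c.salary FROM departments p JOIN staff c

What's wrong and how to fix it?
Bug: Missing join condition: each staff row is matched to all departments rows instead of just its own

Fix: Add ON c.dept_id = p.id to the JOIN

Corrected query:
SELECT c.id, p.name, c.salary FROM departments p JOIN staff c ON c.dept_id = p.id

Result:
id | name        | salary
---+-------------+-------
1  | Engineering | 156064
2  | Finance     | 111963
3  | HR          | 179943
4  | Engineering | 121378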